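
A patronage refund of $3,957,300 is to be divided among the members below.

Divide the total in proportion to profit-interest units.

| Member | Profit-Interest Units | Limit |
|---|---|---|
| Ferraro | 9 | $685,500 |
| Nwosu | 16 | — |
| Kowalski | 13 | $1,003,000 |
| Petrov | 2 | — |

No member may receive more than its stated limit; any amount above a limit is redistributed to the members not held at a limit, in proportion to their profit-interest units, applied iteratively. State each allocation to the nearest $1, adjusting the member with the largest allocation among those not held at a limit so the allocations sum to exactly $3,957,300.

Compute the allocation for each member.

Ferraro: $685,500 | Nwosu: $2,016,711 | Kowalski: $1,003,000 | Petrov: $252,089

Profit-interest units total: 40.
Proportional shares (ignoring caps): Ferraro 890,392.50; Nwosu 1,582,920.00; Kowalski 1,286,122.50; Petrov 197,865.00.
Held at cap: Ferraro ($685,500), Kowalski ($1,003,000); balance $2,268,800 reallocated over remaining profit-interest units 18.
Redistributed shares: Nwosu 2,016,711.11 → $2,016,711; Petrov 252,088.89 → $252,089.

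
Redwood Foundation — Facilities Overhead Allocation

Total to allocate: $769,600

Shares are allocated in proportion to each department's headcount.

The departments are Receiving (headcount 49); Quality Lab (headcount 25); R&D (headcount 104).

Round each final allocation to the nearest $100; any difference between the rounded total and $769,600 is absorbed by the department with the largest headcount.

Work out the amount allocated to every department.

Sum of headcount: 178.
Raw shares: Receiving 49/178 × $769,600 = 211,856.18; Quality Lab 25/178 × $769,600 = 108,089.89; R&D 104/178 × $769,600 = 449,653.93.
Rounded to nearest $100: Receiving $211,900; Quality Lab $108,100; R&D $449,700. Sum = $769,700.
Difference $769,600 − $769,700 = −$100 applied to largest headcount (R&D): R&D becomes $449,600.

Receiving: $211,900 · Quality Lab: $108,100 · R&D: $449,600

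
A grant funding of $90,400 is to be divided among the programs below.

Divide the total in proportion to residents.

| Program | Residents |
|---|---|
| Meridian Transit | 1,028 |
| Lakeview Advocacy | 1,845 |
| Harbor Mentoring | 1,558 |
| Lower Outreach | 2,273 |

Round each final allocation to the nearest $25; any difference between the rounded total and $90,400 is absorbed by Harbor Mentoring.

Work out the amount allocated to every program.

Sum of residents: 6,704.
Pro-rata amounts: Meridian Transit 1,028/6,704 × $90,400 = 13,862.05; Lakeview Advocacy 1,845/6,704 × $90,400 = 24,878.88; Harbor Mentoring 1,558/6,704 × $90,400 = 21,008.83; Lower Outreach 2,273/6,704 × $90,400 = 30,650.24.
After rounding ($25): Meridian Transit $13,850; Lakeview Advocacy $24,875; Harbor Mentoring $21,000; Lower Outreach $30,650. Sum = $90,375.
Difference $90,400 − $90,375 = +$25 applied to Harbor Mentoring: Harbor Mentoring becomes $21,025.

Meridian Transit: $13,850; Lakeview Advocacy: $24,875; Harbor Mentoring: $21,025; Lower Outreach: $30,650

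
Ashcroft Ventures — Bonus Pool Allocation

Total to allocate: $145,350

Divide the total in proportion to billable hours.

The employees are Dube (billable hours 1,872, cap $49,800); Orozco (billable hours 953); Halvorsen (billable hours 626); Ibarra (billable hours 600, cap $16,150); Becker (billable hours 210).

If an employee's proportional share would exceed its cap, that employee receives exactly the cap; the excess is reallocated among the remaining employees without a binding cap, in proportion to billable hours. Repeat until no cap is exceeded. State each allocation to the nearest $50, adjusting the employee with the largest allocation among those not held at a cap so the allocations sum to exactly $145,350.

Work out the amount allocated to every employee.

Sum of billable hours: 4,261.
Pro-rata shares before constraints: Dube 63,857.12; Orozco 32,508.46; Halvorsen 21,353.93; Ibarra 20,467.03; Becker 7,163.46.
Held at cap: Dube ($49,800), Ibarra ($16,150); residual $79,400 reallocated over remaining billable hours 1,789.
Shares after redistribution: Orozco 42,296.37 → $42,300; Halvorsen 27,783.34 → $27,800; Becker 9,320.29 → $9,300.

Dube: $49,800 · Orozco: $42,300 · Halvorsen: $27,800 · Ibarra: $16,150 · Becker: $9,300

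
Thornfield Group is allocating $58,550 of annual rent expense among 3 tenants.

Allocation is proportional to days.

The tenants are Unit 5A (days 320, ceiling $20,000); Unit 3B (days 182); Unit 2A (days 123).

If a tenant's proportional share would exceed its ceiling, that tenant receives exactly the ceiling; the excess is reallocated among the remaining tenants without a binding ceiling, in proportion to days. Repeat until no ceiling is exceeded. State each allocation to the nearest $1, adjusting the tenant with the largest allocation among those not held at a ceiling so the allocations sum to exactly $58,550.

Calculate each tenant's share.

Unit 5A: $20,000 | Unit 3B: $23,004 | Unit 2A: $15,546

Sum of days: 625.
Pro-rata shares before constraints: Unit 5A 29,977.60; Unit 3B 17,049.76; Unit 2A 11,522.64.
Cap binds for Unit 5A ($20,000); remaining pool $38,550 reallocated over remaining days 305.
Redistributed shares: Unit 3B 23,003.61 → $23,004; Unit 2A 15,546.39 → $15,546.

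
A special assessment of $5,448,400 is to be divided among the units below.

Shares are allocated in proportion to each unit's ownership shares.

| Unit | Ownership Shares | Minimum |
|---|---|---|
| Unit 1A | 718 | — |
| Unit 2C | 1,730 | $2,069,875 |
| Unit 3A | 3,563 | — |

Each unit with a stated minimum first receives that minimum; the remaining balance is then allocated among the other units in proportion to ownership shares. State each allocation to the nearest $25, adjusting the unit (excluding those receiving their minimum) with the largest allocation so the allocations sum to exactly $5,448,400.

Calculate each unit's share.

Unit 1A: $566,650 | Unit 2C: $2,069,875 | Unit 3A: $2,811,875

Minimums first: Unit 2C $2,069,875. Residual $3,378,525.
Residual split over remaining ownership shares 4,281: Unit 1A 566,638.86 → $566,650; Unit 3A 2,811,886.14 → $2,811,875.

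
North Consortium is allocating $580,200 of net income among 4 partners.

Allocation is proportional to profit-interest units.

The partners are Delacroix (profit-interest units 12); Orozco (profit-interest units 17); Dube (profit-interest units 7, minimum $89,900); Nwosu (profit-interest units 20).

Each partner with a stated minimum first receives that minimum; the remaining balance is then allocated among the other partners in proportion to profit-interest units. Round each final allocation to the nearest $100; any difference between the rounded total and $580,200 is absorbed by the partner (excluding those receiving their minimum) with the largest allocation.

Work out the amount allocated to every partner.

Delacroix: $120,100 | Orozco: $170,100 | Dube: $89,900 | Nwosu: $200,100

Fund the minimums — Dube $89,900. Balance $490,300.
Balance split over remaining profit-interest units 49: Delacroix 120,073.47 → $120,100; Orozco 170,104.08 → $170,100; Nwosu 200,122.45 → $200,100.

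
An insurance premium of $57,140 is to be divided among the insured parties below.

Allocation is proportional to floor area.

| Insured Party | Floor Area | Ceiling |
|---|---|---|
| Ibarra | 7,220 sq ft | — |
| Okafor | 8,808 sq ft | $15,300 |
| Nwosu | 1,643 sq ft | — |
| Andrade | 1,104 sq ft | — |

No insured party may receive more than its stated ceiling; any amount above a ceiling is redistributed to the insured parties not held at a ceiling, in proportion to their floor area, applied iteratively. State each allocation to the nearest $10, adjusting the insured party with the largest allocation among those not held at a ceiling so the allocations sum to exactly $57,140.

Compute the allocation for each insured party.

Combined floor area = 18,775.
Proportional shares (ignoring caps): Ibarra 21,973.41; Okafor 26,806.34; Nwosu 5,000.32; Andrade 3,359.92.
Capped: Okafor ($15,300); remaining pool $41,840 reallocated over remaining floor area 9,967.
Remaining shares: Ibarra 30,308.50 → $30,310; Nwosu 6,897.07 → $6,900; Andrade 4,634.43 → $4,630.

Ibarra: $30,310 | Okafor: $15,300 | Nwosu: $6,900 | Andrade: $4,630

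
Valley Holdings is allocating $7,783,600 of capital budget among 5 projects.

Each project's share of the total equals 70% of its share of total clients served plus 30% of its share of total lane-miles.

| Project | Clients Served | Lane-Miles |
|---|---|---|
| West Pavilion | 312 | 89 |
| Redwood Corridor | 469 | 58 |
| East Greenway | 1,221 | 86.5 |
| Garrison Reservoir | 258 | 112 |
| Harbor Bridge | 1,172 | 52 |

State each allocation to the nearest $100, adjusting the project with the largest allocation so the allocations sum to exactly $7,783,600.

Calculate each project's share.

West Pavilion: $1,018,100; Redwood Corridor: $1,085,300; East Greenway: $2,446,600; Garrison Reservoir: $1,067,500; Harbor Bridge: $2,166,100

Clients served total 3,432; lane-miles total 397.5.
Combined weights (70% clients served + 30% lane-miles): West Pavilion 0.1308; Redwood Corridor 0.1394; East Greenway 0.3143; Garrison Reservoir 0.1372; Harbor Bridge 0.2783.
Proportional shares: West Pavilion 1,018,142.94; Redwood Corridor 1,085,283.64; East Greenway 2,446,552.67; Garrison Reservoir 1,067,526.03; Harbor Bridge 2,166,094.71.
At nearest $100: West Pavilion $1,018,100; Redwood Corridor $1,085,300; East Greenway $2,446,600; Garrison Reservoir $1,067,500; Harbor Bridge $2,166,100. Sum = $7,783,600.
Sum already equals the total — no adjustment.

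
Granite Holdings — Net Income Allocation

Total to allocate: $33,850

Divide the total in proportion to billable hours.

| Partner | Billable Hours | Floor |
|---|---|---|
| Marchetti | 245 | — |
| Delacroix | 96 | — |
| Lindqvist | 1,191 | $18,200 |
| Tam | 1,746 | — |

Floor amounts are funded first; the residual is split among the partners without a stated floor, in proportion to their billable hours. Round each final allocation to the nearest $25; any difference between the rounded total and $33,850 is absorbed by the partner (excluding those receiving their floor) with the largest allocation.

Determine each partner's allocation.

Guaranteed amounts: Lindqvist $18,200. Residual $15,650.
Residual split over remaining billable hours 2,087: Marchetti 1,837.21 → $1,825; Delacroix 719.89 → $725; Tam 13,092.91 → $13,100.

Marchetti: $1,825; Delacroix: $725; Lindqvist: $18,200; Tam: $13,100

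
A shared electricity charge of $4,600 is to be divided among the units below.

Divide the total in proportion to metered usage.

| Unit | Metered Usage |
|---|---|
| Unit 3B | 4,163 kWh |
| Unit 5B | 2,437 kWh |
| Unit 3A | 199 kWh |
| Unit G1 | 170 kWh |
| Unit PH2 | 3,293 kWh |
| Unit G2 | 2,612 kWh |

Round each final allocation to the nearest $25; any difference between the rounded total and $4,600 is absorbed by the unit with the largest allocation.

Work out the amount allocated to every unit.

Total metered usage = 12,874.
Pro-rata amounts: Unit 3B 4,163/12,874 × $4,600 = 1,487.48; Unit 5B 2,437/12,874 × $4,600 = 870.76; Unit 3A 199/12,874 × $4,600 = 71.10; Unit G1 170/12,874 × $4,600 = 60.74; Unit PH2 3,293/12,874 × $4,600 = 1,176.62; Unit G2 2,612/12,874 × $4,600 = 933.29.
Rounded to nearest $25: Unit 3B $1,475; Unit 5B $875; Unit 3A $75; Unit G1 $50; Unit PH2 $1,175; Unit G2 $925. Sum = $4,575.
Difference $4,600 − $4,575 = +$25 applied to largest allocation (Unit 3B): Unit 3B becomes $1,500.

Unit 3B: $1,500 · Unit 5B: $875 · Unit 3A: $75 · Unit G1: $50 · Unit PH2: $1,175 · Unit G2: $925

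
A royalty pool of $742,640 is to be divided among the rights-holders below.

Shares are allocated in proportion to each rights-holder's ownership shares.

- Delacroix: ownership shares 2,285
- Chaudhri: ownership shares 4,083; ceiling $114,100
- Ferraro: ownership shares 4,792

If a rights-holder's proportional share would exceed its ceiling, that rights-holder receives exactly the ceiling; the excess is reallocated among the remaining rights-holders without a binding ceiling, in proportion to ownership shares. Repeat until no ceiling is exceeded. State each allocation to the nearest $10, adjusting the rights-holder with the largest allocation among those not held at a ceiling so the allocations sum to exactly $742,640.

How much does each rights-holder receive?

Delacroix: $202,940; Chaudhri: $114,100; Ferraro: $425,600

Sum of ownership shares: 11,160.
Proportional shares (ignoring caps): Delacroix 152,054.87; Chaudhri 271,702.43; Ferraro 318,882.70.
Capped: Chaudhri ($114,100); residual $628,540 reallocated over remaining ownership shares 7,077.
Shares after redistribution: Delacroix 202,941.06 → $202,940; Ferraro 425,598.94 → $425,600.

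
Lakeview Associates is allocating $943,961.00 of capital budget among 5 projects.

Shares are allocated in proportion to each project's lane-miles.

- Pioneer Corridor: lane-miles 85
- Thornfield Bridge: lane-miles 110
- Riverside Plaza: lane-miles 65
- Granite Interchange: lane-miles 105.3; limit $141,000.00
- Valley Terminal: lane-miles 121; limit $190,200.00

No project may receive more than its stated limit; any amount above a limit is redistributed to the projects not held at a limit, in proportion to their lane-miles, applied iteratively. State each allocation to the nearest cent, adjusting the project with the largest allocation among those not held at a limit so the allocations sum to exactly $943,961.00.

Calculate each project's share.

Pioneer Corridor: $200,325.71 · Thornfield Bridge: $259,245.04 · Riverside Plaza: $153,190.25 · Granite Interchange: $141,000.00 · Valley Terminal: $190,200.00

Total lane-miles = 486.3.
Proportional shares (ignoring caps): Pioneer Corridor 164,994.2114; Thornfield Bridge 213,521.9206; Riverside Plaza 126,172.0440; Granite Interchange 204,398.7113; Valley Terminal 234,874.1127.
Capped: Granite Interchange ($141,000.00), Valley Terminal ($190,200.00); remaining pool $612,761.00 reallocated over remaining lane-miles 260.
Remaining shares: Pioneer Corridor 200,325.7115 → $200,325.71; Thornfield Bridge 259,245.0385 → $259,245.04; Riverside Plaza 153,190.2500 → $153,190.25.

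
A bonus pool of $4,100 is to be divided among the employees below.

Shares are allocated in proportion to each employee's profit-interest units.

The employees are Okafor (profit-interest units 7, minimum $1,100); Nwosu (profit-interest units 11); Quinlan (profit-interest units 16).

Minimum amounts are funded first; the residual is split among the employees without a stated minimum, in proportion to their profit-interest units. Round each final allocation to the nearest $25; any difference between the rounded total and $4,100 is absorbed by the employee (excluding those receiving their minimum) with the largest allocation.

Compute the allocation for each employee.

Okafor: $1,100; Nwosu: $1,225; Quinlan: $1,775

Fund the minimums — Okafor $1,100. Residual $3,000.
Residual split over remaining profit-interest units 27: Nwosu 1,222.22 → $1,225; Quinlan 1,777.78 → $1,775.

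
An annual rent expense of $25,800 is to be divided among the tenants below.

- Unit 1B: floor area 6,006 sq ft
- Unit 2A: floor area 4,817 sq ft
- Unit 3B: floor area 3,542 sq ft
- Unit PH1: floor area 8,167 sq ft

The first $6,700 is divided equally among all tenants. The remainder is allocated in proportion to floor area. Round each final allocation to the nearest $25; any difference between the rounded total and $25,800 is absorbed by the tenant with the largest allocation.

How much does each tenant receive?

Equal tier: $6,700 ÷ 4 = $1,675 apiece.
Remainder $19,100 by floor area (total 22,532): Unit 1B 5,091.19 → $5,100; Unit 2A 4,083.29 → $4,075; Unit 3B 3,002.49 → $3,000; Unit PH1 6,923.03 → $6,925.
Totals: Unit 1B $1,675 + $5,100 = $6,775; Unit 2A $1,675 + $4,075 = $5,750; Unit 3B $1,675 + $3,000 = $4,675; Unit PH1 $1,675 + $6,925 = $8,600.

Unit 1B: $6,775 | Unit 2A: $5,750 | Unit 3B: $4,675 | Unit PH1: $8,600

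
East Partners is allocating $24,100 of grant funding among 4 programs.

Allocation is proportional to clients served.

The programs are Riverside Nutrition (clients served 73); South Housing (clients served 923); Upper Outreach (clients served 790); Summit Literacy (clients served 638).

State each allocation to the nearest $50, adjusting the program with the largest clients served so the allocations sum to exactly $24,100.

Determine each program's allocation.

Riverside Nutrition: $750; South Housing: $9,150; Upper Outreach: $7,850; Summit Literacy: $6,350

Combined clients served = 2,424.
Proportional shares: Riverside Nutrition 73/2,424 × $24,100 = 725.78; South Housing 923/2,424 × $24,100 = 9,176.69; Upper Outreach 790/2,424 × $24,100 = 7,854.37; Summit Literacy 638/2,424 × $24,100 = 6,343.15.
Rounded to nearest $50: Riverside Nutrition $750; South Housing $9,200; Upper Outreach $7,850; Summit Literacy $6,350. Sum = $24,150.
Difference $24,100 − $24,150 = −$50 applied to largest clients served (South Housing): South Housing becomes $9,150.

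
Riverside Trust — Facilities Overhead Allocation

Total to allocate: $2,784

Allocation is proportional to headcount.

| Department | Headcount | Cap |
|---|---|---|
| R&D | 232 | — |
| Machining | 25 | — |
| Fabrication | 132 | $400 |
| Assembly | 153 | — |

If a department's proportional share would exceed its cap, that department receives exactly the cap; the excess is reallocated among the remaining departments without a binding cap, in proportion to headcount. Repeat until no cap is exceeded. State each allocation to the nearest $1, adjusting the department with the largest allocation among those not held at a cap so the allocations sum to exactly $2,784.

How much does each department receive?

R&D: $1,349 · Machining: $145 · Fabrication: $400 · Assembly: $890

Combined headcount = 542.
Unconstrained shares: R&D 1,191.68; Machining 128.41; Fabrication 678.02; Assembly 785.89.
Capped: Fabrication ($400); residual $2,384 reallocated over remaining headcount 410.
Redistributed shares: R&D 1,349.00 → $1,349; Machining 145.37 → $145; Assembly 889.64 → $890.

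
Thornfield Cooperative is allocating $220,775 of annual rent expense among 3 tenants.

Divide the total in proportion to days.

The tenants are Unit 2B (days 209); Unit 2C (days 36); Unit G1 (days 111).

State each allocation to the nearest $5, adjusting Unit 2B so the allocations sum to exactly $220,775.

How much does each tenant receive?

Combined days = 356.
Raw shares: Unit 2B 209/356 × $220,775 = 129,612.29; Unit 2C 36/356 × $220,775 = 22,325.56; Unit G1 111/356 × $220,775 = 68,837.15.
After rounding ($5): Unit 2B $129,610; Unit 2C $22,325; Unit G1 $68,835. Sum = $220,770.
Difference $220,775 − $220,770 = +$5 applied to Unit 2B: Unit 2B becomes $129,615.

Unit 2B: $129,615; Unit 2C: $22,325; Unit G1: $68,835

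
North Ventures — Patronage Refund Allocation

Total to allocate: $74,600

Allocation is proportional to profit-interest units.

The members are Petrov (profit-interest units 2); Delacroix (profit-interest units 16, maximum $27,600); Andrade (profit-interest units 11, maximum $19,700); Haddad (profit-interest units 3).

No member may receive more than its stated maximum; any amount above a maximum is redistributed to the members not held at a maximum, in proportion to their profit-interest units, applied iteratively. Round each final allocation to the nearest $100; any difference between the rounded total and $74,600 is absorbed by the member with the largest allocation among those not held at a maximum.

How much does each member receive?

Profit-interest units total: 32.
Proportional shares (ignoring caps): Petrov 4,662.50; Delacroix 37,300.00; Andrade 25,643.75; Haddad 6,993.75.
Cap binds for Delacroix ($27,600), Andrade ($19,700); remaining pool $27,300 reallocated over remaining profit-interest units 5.
Shares after redistribution: Petrov 10,920.00 → $10,900; Haddad 16,380.00 → $16,400.

Petrov: $10,900 · Delacroix: $27,600 · Andrade: $19,700 · Haddad: $16,400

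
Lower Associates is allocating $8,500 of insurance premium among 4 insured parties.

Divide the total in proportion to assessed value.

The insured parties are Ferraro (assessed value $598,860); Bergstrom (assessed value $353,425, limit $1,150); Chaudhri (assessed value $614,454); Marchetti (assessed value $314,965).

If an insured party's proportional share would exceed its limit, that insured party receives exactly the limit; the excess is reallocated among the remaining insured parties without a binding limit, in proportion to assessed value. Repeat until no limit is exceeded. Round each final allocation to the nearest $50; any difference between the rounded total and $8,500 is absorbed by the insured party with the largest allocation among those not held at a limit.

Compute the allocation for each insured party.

Ferraro: $2,900 · Bergstrom: $1,150 · Chaudhri: $2,950 · Marchetti: $1,500

Assessed value total: 1,881,704.
Unconstrained shares: Ferraro 2,705.16; Bergstrom 1,596.49; Chaudhri 2,775.60; Marchetti 1,422.75.
Capped: Bergstrom ($1,150); remaining pool $7,350 reallocated over remaining assessed value 1,528,279.
Remaining shares: Ferraro 2,880.12 → $2,900; Chaudhri 2,955.11 → $2,950; Marchetti 1,514.77 → $1,500.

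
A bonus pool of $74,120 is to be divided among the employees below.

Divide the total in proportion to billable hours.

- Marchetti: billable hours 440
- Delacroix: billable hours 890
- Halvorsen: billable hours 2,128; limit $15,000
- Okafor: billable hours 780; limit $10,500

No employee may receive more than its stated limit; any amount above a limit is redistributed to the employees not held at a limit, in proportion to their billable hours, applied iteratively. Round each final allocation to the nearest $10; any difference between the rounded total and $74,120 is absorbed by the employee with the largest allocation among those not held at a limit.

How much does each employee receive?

Combined billable hours = 4,238.
Unconstrained shares: Marchetti 7,695.33; Delacroix 15,565.55; Halvorsen 37,217.40; Okafor 13,641.72.
Held at cap: Halvorsen ($15,000), Okafor ($10,500); residual $48,620 reallocated over remaining billable hours 1,330.
Remaining shares: Marchetti 16,084.81 → $16,080; Delacroix 32,535.19 → $32,540.

Marchetti: $16,080; Delacroix: $32,540; Halvorsen: $15,000; Okafor: $10,500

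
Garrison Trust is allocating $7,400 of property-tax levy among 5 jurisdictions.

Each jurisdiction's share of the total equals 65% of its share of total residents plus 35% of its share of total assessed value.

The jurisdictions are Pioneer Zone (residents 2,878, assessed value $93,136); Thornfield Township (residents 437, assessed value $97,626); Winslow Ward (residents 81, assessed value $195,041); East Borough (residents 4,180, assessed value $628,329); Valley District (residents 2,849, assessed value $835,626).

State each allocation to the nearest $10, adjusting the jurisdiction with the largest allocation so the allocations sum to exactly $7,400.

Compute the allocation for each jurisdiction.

Totals — residents 10,425, assessed value 1,849,758.
Composite weights (65% residents + 35% assessed value): Pioneer Zone 0.1971; Thornfield Township 0.0457; Winslow Ward 0.0420; East Borough 0.3795; Valley District 0.3357.
Proportional shares: Pioneer Zone 1,458.29; Thornfield Township 338.32; Winslow Ward 310.47; East Borough 2,808.39; Valley District 2,484.53.
Rounded to nearest $10: Pioneer Zone $1,460; Thornfield Township $340; Winslow Ward $310; East Borough $2,810; Valley District $2,480. Sum = $7,400.
No rounding difference to absorb.

Pioneer Zone: $1,460 | Thornfield Township: $340 | Winslow Ward: $310 | East Borough: $2,810 | Valley District: $2,480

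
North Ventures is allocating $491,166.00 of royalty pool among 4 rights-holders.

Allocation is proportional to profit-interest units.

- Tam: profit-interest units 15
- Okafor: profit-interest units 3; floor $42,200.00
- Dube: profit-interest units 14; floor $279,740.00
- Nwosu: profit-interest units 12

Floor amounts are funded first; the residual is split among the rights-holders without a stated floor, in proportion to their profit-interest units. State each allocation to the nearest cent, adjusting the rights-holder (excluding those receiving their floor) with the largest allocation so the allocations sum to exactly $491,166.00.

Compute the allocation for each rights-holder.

Guaranteed amounts: Okafor $42,200.00; Dube $279,740.00. Remaining pool $169,226.00.
Remaining pool split over remaining profit-interest units 27: Tam 94,014.4444 → $94,014.44; Nwosu 75,211.5556 → $75,211.56.

Tam: $94,014.44; Okafor: $42,200.00; Dube: $279,740.00; Nwosu: $75,211.56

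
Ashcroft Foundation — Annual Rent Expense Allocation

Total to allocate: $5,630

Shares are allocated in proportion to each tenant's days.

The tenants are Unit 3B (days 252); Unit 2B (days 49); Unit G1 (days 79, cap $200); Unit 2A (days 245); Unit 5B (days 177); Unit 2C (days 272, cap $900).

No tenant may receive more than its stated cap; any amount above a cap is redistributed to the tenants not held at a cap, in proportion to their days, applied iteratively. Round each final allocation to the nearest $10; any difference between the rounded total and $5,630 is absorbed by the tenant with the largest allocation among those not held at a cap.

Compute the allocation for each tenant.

Sum of days: 1,074.
Unconstrained shares: Unit 3B 1,321.01; Unit 2B 256.86; Unit G1 414.12; Unit 2A 1,284.31; Unit 5B 927.85; Unit 2C 1,425.85.
Cap binds for Unit G1 ($200), Unit 2C ($900); balance $4,530 reallocated over remaining days 723.
Remaining shares: Unit 3B 1,578.92 → $1,580; Unit 2B 307.01 → $310; Unit 2A 1,535.06 → $1,540; Unit 5B 1,109.00 → $1,110.
Rounding difference −$10 applied to Unit 3B → $1,570.

Unit 3B: $1,570 · Unit 2B: $310 · Unit G1: $200 · Unit 2A: $1,540 · Unit 5B: $1,110 · Unit 2C: $900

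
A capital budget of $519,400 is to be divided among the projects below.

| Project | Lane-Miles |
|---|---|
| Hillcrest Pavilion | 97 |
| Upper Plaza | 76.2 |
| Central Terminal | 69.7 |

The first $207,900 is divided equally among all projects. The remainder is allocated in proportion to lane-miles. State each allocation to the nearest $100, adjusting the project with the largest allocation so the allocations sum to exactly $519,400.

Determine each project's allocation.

Hillcrest Pavilion: $193,700 | Upper Plaza: $167,000 | Central Terminal: $158,700

Equal tier: $207,900 ÷ 3 = $69,300 apiece.
Remainder $311,500 by lane-miles (total 242.9): Hillcrest Pavilion 124,394.81 → $124,400; Upper Plaza 97,720.46 → $97,700; Central Terminal 89,384.73 → $89,400.
Totals: Hillcrest Pavilion $69,300 + $124,400 = $193,700; Upper Plaza $69,300 + $97,700 = $167,000; Central Terminal $69,300 + $89,400 = $158,700.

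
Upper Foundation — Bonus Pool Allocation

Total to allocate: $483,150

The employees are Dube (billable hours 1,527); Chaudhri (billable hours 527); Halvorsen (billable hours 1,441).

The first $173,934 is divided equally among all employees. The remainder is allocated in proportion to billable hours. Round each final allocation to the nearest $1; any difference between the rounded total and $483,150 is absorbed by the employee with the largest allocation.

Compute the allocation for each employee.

$173,934 shared equally gives $57,978 per employee.
Remainder $309,216 by billable hours (total 3,495): Dube 135,099.52 → $135,100; Chaudhri 46,625.70 → $46,626; Halvorsen 127,490.77 → $127,491.
Rounding difference −$1 on remainder applied to Dube.
Totals: Dube $57,978 + $135,099 = $193,077; Chaudhri $57,978 + $46,626 = $104,604; Halvorsen $57,978 + $127,491 = $185,469.

Dube: $193,077 · Chaudhri: $104,604 · Halvorsen: $185,469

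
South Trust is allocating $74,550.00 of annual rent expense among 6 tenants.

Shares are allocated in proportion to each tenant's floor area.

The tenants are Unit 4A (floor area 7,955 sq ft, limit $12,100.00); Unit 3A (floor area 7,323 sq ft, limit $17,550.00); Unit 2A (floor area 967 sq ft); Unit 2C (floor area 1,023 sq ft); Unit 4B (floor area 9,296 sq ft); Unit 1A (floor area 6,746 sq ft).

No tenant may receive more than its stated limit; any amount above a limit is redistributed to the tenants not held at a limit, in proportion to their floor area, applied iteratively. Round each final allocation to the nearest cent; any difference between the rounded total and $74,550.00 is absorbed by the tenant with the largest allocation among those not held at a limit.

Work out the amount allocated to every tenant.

Unit 4A: $12,100.00 · Unit 3A: $17,550.00 · Unit 2A: $2,407.85 · Unit 2C: $2,547.29 · Unit 4B: $23,147.20 · Unit 1A: $16,797.66

Sum of floor area: 33,310.
Proportional shares (ignoring caps): Unit 4A 17,803.8202; Unit 3A 16,389.3621; Unit 2A 2,164.2104; Unit 2C 2,289.5422; Unit 4B 20,805.0675; Unit 1A 15,097.9976.
Cap binds for Unit 4A ($12,100.00); residual $62,450.00 reallocated over remaining floor area 25,355.
Cap binds for Unit 3A ($17,550.00); residual $44,900.00 reallocated over remaining floor area 18,032.
Redistributed shares: Unit 2A 2,407.8472 → $2,407.85; Unit 2C 2,547.2882 → $2,547.29; Unit 4B 23,147.20497 → $23,147.20; Unit 1A 16,797.6597 → $16,797.66.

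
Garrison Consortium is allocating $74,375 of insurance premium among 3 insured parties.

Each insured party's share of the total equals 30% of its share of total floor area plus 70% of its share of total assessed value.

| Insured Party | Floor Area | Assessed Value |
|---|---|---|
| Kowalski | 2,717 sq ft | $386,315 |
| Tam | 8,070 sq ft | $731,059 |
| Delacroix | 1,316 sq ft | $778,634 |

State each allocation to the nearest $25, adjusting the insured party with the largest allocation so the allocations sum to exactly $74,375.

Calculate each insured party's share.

Floor area total 12,103; assessed value total 1,896,008.
Blended shares (30% floor area + 70% assessed value): Kowalski 0.2100; Tam 0.4699; Delacroix 0.3201.
Unrounded shares: Kowalski 15,616.76; Tam 34,951.61; Delacroix 23,806.63.
At nearest $25: Kowalski $15,625; Tam $34,950; Delacroix $23,800. Sum = $74,375.
Rounded total matches; no reconciliation needed.

Kowalski: $15,625 · Tam: $34,950 · Delacroix: $23,800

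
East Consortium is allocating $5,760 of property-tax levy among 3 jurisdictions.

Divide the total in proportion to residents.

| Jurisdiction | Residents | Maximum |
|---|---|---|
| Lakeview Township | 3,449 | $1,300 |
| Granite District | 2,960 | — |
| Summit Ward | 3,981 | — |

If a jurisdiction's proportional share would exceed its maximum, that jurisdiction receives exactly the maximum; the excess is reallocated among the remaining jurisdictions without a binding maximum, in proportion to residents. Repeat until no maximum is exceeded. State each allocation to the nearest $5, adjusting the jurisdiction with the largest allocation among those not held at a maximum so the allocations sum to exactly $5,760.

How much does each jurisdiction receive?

Residents total: 10,390.
Proportional shares (ignoring caps): Lakeview Township 1,912.05; Granite District 1,640.96; Summit Ward 2,206.98.
Cap binds for Lakeview Township ($1,300); remaining pool $4,460 reallocated over remaining residents 6,941.
Shares after redistribution: Granite District 1,901.97 → $1,900; Summit Ward 2,558.03 → $2,560.

Lakeview Township: $1,300 | Granite District: $1,900 | Summit Ward: $2,560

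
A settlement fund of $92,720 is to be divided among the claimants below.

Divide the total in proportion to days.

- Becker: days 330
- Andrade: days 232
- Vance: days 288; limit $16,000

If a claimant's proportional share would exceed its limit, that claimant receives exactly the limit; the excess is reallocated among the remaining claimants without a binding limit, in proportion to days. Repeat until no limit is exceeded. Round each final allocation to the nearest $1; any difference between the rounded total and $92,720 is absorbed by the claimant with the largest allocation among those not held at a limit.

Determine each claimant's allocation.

Becker: $45,049 | Andrade: $31,671 | Vance: $16,000

Total days = 850.
Unconstrained shares: Becker 35,997.18; Andrade 25,307.11; Vance 31,415.72.
Capped: Vance ($16,000); remaining pool $76,720 reallocated over remaining days 562.
Shares after redistribution: Becker 45,049.11 → $45,049; Andrade 31,670.89 → $31,671.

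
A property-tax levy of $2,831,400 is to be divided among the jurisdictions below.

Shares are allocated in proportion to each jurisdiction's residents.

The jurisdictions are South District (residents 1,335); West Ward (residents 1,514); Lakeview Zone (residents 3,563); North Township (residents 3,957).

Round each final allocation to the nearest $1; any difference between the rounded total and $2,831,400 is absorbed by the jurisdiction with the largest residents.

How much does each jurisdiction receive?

South District: $364,540 | West Ward: $413,419 | Lakeview Zone: $972,927 | North Township: $1,080,514

Total residents = 1,335 + 1,514 + 3,563 + 3,957 = 10,369.
Proportional shares: South District 364,540.36; West Ward 413,418.81; Lakeview Zone 972,926.82; North Township 1,080,514.01.
Rounded to nearest $1: South District $364,540; West Ward $413,419; Lakeview Zone $972,927; North Township $1,080,514. Sum = $2,831,400.
Rounded total matches; no reconciliation needed.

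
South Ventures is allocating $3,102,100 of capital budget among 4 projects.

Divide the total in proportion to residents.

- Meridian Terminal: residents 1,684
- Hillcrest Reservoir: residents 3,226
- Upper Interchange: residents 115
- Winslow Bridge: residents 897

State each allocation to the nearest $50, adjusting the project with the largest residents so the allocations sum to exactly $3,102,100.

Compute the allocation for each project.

Combined residents = 5,922.
Proportional shares: Meridian Terminal 1,684/5,922 × $3,102,100 = 882,123.67; Hillcrest Reservoir 3,226/5,922 × $3,102,100 = 1,689,864.00; Upper Interchange 115/5,922 × $3,102,100 = 60,240.04; Winslow Bridge 897/5,922 × $3,102,100 = 469,872.29.
Rounded to nearest $50: Meridian Terminal $882,100; Hillcrest Reservoir $1,689,850; Upper Interchange $60,250; Winslow Bridge $469,850. Sum = $3,102,050.
Difference $3,102,100 − $3,102,050 = +$50 applied to largest residents (Hillcrest Reservoir): Hillcrest Reservoir becomes $1,689,900.

Meridian Terminal: $882,100 · Hillcrest Reservoir: $1,689,900 · Upper Interchange: $60,250 · Winslow Bridge: $469,850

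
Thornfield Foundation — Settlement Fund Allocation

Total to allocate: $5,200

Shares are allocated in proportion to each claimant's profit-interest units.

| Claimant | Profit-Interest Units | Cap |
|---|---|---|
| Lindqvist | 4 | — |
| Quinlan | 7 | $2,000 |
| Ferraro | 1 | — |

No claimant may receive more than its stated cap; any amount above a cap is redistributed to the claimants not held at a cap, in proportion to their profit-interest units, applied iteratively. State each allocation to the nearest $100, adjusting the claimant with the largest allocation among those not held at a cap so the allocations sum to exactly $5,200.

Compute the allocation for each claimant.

Combined profit-interest units = 12.
Proportional shares (ignoring caps): Lindqvist 1,733.33; Quinlan 3,033.33; Ferraro 433.33.
Capped: Quinlan ($2,000); remaining pool $3,200 reallocated over remaining profit-interest units 5.
Redistributed shares: Lindqvist 2,560.00 → $2,600; Ferraro 640.00 → $600.

Lindqvist: $2,600 · Quinlan: $2,000 · Ferraro: $600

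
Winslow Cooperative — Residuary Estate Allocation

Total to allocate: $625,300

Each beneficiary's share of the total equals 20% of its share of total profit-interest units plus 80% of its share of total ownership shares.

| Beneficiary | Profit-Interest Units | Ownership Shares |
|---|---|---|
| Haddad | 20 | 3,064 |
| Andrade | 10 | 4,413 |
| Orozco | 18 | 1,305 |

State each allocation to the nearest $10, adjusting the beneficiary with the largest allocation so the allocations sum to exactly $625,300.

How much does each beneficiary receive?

Haddad: $226,640 · Andrade: $277,430 · Orozco: $121,230

Profit-interest units total 48; ownership shares total 8,782.
Combined weights (20% profit-interest units + 80% ownership shares): Haddad 0.3624; Andrade 0.4437; Orozco 0.1939.
Pro-rata amounts: Haddad 226,639.80; Andrade 277,427.33; Orozco 121,232.87.
After rounding ($10): Haddad $226,640; Andrade $277,430; Orozco $121,230. Sum = $625,300.
Sum already equals the total — no adjustment.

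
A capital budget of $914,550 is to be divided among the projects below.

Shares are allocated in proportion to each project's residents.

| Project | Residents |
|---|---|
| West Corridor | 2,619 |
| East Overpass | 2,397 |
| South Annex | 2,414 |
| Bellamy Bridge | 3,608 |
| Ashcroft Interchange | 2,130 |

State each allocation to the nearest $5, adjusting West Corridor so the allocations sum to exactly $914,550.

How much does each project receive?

Combined residents = 13,168.
Proportional shares: West Corridor 2,619/13,168 × $914,550 = 181,895.99; East Overpass 2,397/13,168 × $914,550 = 166,477.55; South Annex 2,414/13,168 × $914,550 = 167,658.24; Bellamy Bridge 3,608/13,168 × $914,550 = 250,584.48; Ashcroft Interchange 2,130/13,168 × $914,550 = 147,933.74.
After rounding ($5): West Corridor $181,895; East Overpass $166,480; South Annex $167,660; Bellamy Bridge $250,585; Ashcroft Interchange $147,935. Sum = $914,555.
Difference $914,550 − $914,555 = −$5 applied to West Corridor: West Corridor becomes $181,890.

West Corridor: $181,890; East Overpass: $166,480; South Annex: $167,660; Bellamy Bridge: $250,585; Ashcroft Interchange: $147,935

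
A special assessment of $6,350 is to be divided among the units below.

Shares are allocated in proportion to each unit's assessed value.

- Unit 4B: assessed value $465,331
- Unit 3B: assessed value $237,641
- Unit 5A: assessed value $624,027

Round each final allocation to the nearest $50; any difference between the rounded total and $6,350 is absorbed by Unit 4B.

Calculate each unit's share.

Unit 4B: $2,200 · Unit 3B: $1,150 · Unit 5A: $3,000

Sum of assessed value: 1,326,999.
Pro-rata amounts: Unit 4B 465,331/1,326,999 × $6,350 = 2,226.72; Unit 3B 237,641/1,326,999 × $6,350 = 1,137.17; Unit 5A 624,027/1,326,999 × $6,350 = 2,986.11.
At nearest $50: Unit 4B $2,250; Unit 3B $1,150; Unit 5A $3,000. Sum = $6,400.
Difference $6,350 − $6,400 = −$50 applied to Unit 4B: Unit 4B becomes $2,200.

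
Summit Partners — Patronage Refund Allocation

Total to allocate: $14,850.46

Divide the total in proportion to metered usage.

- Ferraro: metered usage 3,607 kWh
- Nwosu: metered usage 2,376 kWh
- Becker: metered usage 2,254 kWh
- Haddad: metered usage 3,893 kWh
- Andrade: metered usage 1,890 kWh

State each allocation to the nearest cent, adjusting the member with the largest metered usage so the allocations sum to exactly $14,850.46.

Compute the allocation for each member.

Combined metered usage = 3,607 + 2,376 + 2,254 + 3,893 + 1,890 = 14,020.
Raw shares: Ferraro 3,820.6569; Nwosu 2,516.7399; Becker 2,387.5133; Haddad 4,123.5978; Andrade 2,001.9522.
At nearest cent: Ferraro $3,820.66; Nwosu $2,516.74; Becker $2,387.51; Haddad $4,123.60; Andrade $2,001.95. Sum = $14,850.46.
Rounded total matches; no reconciliation needed.

Ferraro: $3,820.66 · Nwosu: $2,516.74 · Becker: $2,387.51 · Haddad: $4,123.60 · Andrade: $2,001.95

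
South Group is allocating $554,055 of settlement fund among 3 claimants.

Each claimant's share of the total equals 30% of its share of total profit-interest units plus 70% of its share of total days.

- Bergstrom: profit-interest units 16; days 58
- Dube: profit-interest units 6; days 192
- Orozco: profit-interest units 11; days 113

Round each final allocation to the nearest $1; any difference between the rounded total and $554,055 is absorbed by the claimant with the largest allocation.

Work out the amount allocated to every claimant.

Profit-interest units total 33; days total 363.
Combined weights (30% profit-interest units + 70% days): Bergstrom 0.2573; Dube 0.4248; Orozco 0.3179.
Raw shares: Bergstrom 142,558.504; Dube 235,358.90; Orozco 176,137.60.
After rounding ($1): Bergstrom $142,559; Dube $235,359; Orozco $176,138. Sum = $554,056.
Difference $554,055 − $554,056 = −$1 applied to largest allocation (Dube): Dube becomes $235,358.

Bergstrom: $142,559 · Dube: $235,358 · Orozco: $176,138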